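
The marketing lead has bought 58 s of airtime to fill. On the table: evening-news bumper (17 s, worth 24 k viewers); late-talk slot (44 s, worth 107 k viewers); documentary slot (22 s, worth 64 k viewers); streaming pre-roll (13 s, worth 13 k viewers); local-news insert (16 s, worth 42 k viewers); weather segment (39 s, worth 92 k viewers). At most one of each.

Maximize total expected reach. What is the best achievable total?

134

The ratio heuristic lands on evening-news bumper + documentary slot + local-news insert (130) but leaves 3 s idle.
Dropping evening-news bumper and documentary slot frees 39 s; slotting in weather segment (39 s) lifts the total to 134 at 55 s.
An exhaustive check of the 64 subsets confirms 134.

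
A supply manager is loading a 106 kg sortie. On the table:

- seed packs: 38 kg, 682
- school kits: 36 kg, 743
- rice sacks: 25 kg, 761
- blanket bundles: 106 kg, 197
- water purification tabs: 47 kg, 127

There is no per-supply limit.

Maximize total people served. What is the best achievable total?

3044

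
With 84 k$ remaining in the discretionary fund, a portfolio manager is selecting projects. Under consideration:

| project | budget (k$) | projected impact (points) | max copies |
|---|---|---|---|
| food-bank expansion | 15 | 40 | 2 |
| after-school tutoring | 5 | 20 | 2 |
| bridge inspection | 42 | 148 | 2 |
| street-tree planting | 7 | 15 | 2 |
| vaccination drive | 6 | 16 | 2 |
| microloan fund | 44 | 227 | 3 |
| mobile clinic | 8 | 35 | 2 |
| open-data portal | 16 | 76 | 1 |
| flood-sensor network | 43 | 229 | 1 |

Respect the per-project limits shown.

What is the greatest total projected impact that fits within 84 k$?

396

By projected impact per k$: flood-sensor network 5.33, microloan fund 5.16, open-data portal 4.75 lead.
A density-first pass picks after-school tutoring + 2×mobile clinic + open-data portal + flood-sensor network — 395 at 80 k$.
Dropping mobile clinic frees 8 k$; slotting in after-school tutoring + vaccination drive (11 k$) lifts the total to 396 at 83 k$.
Every other selection either busts 84 k$ or exceeds an availability limit or fails to beat 396.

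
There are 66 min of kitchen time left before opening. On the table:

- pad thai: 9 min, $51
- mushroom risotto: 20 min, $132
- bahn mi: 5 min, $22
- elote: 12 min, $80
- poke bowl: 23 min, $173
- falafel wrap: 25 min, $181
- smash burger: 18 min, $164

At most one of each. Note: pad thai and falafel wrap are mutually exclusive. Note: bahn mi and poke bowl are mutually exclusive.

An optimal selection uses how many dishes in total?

The maximum profit within 66 min is 518.
For example poke bowl + falafel wrap + smash burger achieves it, using 66 min.
All optima have 3 dishes.

3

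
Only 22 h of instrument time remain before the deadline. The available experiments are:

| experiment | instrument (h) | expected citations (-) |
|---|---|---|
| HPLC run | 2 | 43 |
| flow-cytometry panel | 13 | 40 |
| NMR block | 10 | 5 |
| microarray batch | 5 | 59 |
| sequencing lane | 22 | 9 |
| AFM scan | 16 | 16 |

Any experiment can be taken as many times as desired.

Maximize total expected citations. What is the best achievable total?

473

Taking 11×HPLC run: 22 h used, 473 in expected citations.
Every other selection either busts 22 h or fails to beat 473.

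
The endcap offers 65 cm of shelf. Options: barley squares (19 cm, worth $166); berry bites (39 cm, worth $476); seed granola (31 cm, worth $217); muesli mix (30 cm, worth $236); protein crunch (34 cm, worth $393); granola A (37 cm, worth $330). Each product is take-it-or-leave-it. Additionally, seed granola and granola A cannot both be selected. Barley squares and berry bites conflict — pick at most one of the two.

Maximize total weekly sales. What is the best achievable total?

Muesli mix + protein crunch uses 64 of the 65 cm and totals 629.
Runner-up seed granola + protein crunch tops out at 610.

629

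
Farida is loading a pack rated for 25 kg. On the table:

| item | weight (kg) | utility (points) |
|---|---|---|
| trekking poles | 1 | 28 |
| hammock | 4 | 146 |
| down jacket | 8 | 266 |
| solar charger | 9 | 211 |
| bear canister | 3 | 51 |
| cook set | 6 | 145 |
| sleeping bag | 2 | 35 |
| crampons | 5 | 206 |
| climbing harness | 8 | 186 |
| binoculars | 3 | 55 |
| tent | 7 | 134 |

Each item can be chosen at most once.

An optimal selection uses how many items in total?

Best achievable utility is 804.
hammock + down jacket + crampons + climbing harness hits 804 at 25 kg.
All optima have 4 items.

4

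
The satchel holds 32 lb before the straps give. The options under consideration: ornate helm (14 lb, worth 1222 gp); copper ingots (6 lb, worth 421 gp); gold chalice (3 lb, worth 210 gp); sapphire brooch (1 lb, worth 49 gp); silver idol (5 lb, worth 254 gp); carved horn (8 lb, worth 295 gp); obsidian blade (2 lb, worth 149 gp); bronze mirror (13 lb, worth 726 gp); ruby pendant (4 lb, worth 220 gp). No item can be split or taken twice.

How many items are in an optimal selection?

5

Optimal total is 2327.
One optimal bundle: ornate helm + copper ingots + gold chalice + silver idol + ruby pendant (32 lb).
Any selection reaching 2327 contains exactly 5 items.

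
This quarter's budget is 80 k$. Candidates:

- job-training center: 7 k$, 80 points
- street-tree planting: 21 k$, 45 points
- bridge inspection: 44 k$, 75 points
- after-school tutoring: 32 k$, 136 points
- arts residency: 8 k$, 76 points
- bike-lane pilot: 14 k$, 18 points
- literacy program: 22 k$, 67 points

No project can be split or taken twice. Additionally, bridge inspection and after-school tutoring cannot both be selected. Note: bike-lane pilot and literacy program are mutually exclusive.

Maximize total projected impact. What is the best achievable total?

Taking job-training center + after-school tutoring + arts residency + literacy program: 69 k$ used, 359 in projected impact.
Runner-up job-training center + street-tree planting + after-school tutoring + arts residency tops out at 337.

359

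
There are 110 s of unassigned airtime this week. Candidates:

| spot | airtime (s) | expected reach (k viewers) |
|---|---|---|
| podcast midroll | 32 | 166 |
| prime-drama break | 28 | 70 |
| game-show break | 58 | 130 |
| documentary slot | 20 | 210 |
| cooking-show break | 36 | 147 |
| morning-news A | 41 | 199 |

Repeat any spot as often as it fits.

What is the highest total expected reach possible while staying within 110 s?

5×documentary slot uses 100 of the 110 s and totals 1050.

1050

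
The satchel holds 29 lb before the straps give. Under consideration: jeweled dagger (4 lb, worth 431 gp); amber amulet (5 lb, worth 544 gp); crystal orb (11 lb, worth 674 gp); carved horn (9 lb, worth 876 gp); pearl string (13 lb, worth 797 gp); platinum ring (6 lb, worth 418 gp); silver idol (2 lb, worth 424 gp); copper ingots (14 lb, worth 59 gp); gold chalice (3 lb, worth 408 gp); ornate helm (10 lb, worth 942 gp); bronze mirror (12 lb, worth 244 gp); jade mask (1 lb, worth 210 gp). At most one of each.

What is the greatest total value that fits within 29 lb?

The ratio heuristic lands on jeweled dagger + amber amulet + carved horn + silver idol + gold chalice + jade mask (2893) but leaves 5 lb idle.
Dropping amber amulet frees 5 lb; slotting in ornate helm (10 lb) lifts the total to 3291 at 29 lb.

3291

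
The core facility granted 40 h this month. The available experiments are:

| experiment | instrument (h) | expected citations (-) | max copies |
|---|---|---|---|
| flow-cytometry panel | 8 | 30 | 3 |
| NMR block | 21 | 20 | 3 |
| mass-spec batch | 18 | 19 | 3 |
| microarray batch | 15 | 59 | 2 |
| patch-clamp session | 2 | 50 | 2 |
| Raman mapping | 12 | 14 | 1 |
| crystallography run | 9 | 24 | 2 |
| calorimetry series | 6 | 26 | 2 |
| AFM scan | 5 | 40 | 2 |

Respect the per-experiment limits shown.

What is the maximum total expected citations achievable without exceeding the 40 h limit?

270

Density check — patch-clamp session 25.00, AFM scan 8.00, calorimetry series 4.33, microarray batch 3.93 are the best per h.
Filling by ratio: flow-cytometry panel + 2×patch-clamp session + 2×calorimetry series + 2×AFM scan for 262, with 6 h left unused.
The 12 h tied up in 2×calorimetry series is better spent on 2×flow-cytometry panel — total rises to 270 (38 h).
No other feasible combination exceeds 270.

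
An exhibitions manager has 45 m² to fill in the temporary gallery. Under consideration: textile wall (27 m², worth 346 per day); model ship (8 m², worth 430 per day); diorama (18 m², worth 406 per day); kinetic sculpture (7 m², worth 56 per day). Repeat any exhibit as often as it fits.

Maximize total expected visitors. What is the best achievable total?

2150

Density check — model ship 53.75, diorama 22.56, textile wall 12.81, kinetic sculpture 8.00 are the best per m².
Best packing: 5×model ship — 40 m², 2150 total.
The spare 5 m² is too small for any remaining exhibit, and no exchange beats 2150.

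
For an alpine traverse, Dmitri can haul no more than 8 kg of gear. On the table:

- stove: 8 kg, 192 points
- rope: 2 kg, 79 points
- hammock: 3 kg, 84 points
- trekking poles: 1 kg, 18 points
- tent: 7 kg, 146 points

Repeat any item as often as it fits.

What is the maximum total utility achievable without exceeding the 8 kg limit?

The ratio ordering already packs tightly: 4×rope, 8 kg, 316.
No other feasible combination exceeds 316.

316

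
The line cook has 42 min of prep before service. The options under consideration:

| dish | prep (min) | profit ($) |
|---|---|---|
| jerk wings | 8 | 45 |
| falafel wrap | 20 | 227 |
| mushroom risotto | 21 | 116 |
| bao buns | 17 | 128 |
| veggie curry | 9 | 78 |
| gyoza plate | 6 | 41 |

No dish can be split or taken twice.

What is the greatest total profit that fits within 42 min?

355

Filling by ratio: falafel wrap + veggie curry + gyoza plate for 346, with 7 min left unused.
Replace veggie curry and gyoza plate with bao buns: the trade gains 9 net, giving 355 at 37 min.
That's the maximum — no swap from here does better than 355.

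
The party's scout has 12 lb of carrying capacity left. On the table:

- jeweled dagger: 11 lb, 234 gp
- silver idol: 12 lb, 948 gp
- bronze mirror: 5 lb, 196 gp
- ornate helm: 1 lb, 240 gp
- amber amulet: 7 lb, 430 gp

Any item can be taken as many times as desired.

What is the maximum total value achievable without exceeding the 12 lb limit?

2880

Best packing: 12×ornate helm — 12 lb, 2880 total.
No other feasible combination exceeds 2880.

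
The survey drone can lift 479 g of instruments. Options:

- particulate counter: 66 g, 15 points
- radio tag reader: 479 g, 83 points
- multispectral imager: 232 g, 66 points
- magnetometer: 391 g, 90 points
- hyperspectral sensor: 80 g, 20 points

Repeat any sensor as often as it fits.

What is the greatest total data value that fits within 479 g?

132

Density check — multispectral imager 0.28, hyperspectral sensor 0.25, magnetometer 0.23 are the best per g.
Best packing: 2×multispectral imager — 464 g, 132 total.
Nothing else within 479 g beats 132.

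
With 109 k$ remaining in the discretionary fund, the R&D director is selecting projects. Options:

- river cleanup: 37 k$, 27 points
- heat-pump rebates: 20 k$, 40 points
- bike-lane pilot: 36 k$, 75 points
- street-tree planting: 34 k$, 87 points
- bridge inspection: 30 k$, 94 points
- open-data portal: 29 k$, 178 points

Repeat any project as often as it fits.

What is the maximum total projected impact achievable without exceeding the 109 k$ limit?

574

The ratio ordering already packs tightly: heat-pump rebates + 3×open-data portal, 107 k$, 574.
Every other selection either busts 109 k$ or fails to beat 574.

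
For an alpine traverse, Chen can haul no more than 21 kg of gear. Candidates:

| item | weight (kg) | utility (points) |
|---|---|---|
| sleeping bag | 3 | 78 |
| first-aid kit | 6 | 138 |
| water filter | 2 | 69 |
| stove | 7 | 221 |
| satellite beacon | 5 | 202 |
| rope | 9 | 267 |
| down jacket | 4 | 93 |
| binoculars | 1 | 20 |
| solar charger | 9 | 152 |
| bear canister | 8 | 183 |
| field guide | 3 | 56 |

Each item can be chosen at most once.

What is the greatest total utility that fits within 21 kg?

Density check — satellite beacon 40.40, water filter 34.50, stove 31.57, rope 29.67 are the best per kg.
Greedy by ratio would take sleeping bag + water filter + stove + satellite beacon + down jacket: 21 kg used, total 663.
Dropping sleeping bag and water filter and down jacket frees 9 kg; slotting in rope (9 kg) lifts the total to 690 at 21 kg.
Next best is sleeping bag + water filter + stove + satellite beacon + down jacket at 663 (21 kg) — short by 27.

690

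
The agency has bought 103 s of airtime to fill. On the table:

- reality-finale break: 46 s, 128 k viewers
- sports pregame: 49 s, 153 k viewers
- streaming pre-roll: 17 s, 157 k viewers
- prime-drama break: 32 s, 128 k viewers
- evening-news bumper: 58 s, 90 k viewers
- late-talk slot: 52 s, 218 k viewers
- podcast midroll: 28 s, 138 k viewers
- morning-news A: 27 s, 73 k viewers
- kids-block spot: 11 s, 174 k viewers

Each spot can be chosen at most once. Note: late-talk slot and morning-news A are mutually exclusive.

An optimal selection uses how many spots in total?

4

The maximum expected reach within 103 s is 597.
reality-finale break + streaming pre-roll + podcast midroll + kids-block spot hits 597 at 102 s.
All optima have 4 spots.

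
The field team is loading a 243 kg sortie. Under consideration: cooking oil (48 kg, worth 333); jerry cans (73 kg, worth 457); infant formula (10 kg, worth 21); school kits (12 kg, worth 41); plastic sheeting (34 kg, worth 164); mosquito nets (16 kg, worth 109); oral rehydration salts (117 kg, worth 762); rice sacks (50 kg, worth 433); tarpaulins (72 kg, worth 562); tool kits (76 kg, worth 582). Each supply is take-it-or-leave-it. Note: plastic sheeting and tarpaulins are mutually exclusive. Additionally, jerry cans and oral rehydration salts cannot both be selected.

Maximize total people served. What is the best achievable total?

Ranking by ratio (people served/kg): rice sacks 8.66, tarpaulins 7.81, tool kits 7.66, cooking oil 6.94.
Greedy by ratio would take infant formula + school kits + mosquito nets + rice sacks + tarpaulins + tool kits: 236 kg used, total 1748.
A better packing is cooking oil + jerry cans + rice sacks + tarpaulins: 243 kg, total 1785.
No other feasible combination exceeds 1785.

1785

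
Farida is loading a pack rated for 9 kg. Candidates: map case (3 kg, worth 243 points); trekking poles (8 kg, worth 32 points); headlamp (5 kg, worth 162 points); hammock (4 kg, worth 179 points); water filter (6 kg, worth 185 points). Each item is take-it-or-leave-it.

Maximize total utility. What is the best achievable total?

Taking the top-ratio items first gives map case + hammock for 422 (7 kg).
The 4 kg tied up in hammock is better spent on water filter — total rises to 428 (9 kg).
Runner-up map case + hammock tops out at 422.

428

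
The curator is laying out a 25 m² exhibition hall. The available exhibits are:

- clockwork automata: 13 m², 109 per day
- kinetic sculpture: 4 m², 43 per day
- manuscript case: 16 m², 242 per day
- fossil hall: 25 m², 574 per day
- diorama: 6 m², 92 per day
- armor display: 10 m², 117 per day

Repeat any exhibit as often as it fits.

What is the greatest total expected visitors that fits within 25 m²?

Fossil hall uses 25 of the 25 m² and totals 574.
Nothing else within 25 m² beats 574.

574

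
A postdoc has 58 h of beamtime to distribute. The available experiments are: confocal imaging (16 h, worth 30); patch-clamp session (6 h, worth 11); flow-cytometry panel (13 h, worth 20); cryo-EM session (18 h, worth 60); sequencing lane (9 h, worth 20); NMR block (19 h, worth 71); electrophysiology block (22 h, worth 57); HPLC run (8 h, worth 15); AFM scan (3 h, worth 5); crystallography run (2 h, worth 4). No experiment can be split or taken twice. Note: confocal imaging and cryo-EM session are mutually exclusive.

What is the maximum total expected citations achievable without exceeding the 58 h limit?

Taking the top-ratio experiments first gives cryo-EM session + sequencing lane + NMR block + HPLC run + crystallography run for 170 (56 h).
Replace crystallography run with AFM scan: the trade gains 1 net, giving 171 at 57 h.
Patch-clamp session + cryo-EM session + sequencing lane + NMR block + AFM scan + crystallography run matches that 171 at 57 h; no feasible combination exceeds it.

171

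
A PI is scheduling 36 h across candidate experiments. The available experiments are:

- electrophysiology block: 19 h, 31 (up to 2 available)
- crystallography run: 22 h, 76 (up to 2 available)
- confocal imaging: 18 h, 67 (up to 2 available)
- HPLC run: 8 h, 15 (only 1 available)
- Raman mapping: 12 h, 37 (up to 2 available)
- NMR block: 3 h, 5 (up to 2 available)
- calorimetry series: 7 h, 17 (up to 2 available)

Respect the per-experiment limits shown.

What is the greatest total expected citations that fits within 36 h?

Taking 2×confocal imaging: 36 h used, 134 in expected citations.
No other feasible combination exceeds 134.

134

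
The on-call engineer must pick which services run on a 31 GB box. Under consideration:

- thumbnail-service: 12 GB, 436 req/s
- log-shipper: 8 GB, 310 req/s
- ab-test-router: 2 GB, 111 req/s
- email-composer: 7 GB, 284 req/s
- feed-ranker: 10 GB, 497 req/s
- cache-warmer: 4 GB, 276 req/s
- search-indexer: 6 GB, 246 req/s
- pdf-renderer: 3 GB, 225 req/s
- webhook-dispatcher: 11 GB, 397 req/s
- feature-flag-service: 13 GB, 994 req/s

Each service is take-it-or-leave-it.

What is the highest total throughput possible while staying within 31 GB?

1992

Taking the top-ratio services first gives ab-test-router + cache-warmer + search-indexer + pdf-renderer + feature-flag-service for 1852 (28 GB).
Replace ab-test-router and search-indexer with feed-ranker: the trade gains 140 net, giving 1992 at 30 GB.
The spare 1 GB is too small for any remaining service, and no exchange beats 1992.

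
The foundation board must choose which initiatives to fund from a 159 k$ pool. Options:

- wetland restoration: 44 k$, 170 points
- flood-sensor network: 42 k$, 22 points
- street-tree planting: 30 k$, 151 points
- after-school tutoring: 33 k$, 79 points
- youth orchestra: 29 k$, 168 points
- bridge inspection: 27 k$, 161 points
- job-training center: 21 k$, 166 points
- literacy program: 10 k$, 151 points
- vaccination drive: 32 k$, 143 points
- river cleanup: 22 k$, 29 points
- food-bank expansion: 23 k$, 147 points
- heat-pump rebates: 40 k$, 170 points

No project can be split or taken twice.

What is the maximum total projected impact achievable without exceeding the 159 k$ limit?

The ratio heuristic lands on street-tree planting + youth orchestra + bridge inspection + job-training center + literacy program + food-bank expansion (944) but leaves 19 k$ idle.
Dropping food-bank expansion frees 23 k$; slotting in heat-pump rebates (40 k$) lifts the total to 967 at 157 k$.
The closest alternative, wetland restoration + youth orchestra + bridge inspection + job-training center + literacy program + food-bank expansion, reaches only 963.

967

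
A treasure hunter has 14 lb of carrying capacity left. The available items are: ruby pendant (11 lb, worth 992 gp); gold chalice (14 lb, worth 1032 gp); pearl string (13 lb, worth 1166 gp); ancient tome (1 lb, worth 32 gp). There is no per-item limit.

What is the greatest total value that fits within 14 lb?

Greedy by ratio would take ruby pendant + 3×ancient tome: 14 lb used, total 1088.
Dropping ruby pendant and 2×ancient tome frees 13 lb; slotting in pearl string (13 lb) lifts the total to 1198 at 14 lb.
Nothing else within 14 lb beats 1198.

1198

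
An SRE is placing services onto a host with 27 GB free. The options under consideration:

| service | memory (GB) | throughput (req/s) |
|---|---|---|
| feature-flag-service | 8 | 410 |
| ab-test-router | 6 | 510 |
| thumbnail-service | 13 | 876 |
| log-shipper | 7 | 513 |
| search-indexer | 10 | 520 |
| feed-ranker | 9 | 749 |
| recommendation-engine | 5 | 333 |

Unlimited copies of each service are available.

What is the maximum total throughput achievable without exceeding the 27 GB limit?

2279

The ratio heuristic lands on 4×ab-test-router (2040) but leaves 3 GB idle.
The 6 GB tied up in ab-test-router is better spent on feed-ranker — total rises to 2279 (27 GB).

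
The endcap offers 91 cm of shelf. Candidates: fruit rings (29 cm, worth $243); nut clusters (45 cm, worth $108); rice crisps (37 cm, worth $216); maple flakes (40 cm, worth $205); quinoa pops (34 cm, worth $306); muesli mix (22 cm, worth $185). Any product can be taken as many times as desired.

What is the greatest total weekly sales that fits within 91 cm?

Taking 2×quinoa pops + muesli mix: 90 cm used, 797 in weekly sales.
Nothing else within 91 cm beats 797.

797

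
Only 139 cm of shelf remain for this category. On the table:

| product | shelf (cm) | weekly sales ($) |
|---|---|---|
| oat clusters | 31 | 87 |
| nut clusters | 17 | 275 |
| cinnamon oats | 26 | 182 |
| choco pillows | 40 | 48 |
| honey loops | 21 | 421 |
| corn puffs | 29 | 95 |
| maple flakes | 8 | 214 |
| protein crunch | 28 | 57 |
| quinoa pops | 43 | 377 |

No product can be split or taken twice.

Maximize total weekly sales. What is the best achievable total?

1469

Taking nut clusters + cinnamon oats + honey loops + maple flakes + quinoa pops: 115 cm used, 1469 in weekly sales.
The spare 24 cm is too small for any remaining product, and no exchange beats 1469.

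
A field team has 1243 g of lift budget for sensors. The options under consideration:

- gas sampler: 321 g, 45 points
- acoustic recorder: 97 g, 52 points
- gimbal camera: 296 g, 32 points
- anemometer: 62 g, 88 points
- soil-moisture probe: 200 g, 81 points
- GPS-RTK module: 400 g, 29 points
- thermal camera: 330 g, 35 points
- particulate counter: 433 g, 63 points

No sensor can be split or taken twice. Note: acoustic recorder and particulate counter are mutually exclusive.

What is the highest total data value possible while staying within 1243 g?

301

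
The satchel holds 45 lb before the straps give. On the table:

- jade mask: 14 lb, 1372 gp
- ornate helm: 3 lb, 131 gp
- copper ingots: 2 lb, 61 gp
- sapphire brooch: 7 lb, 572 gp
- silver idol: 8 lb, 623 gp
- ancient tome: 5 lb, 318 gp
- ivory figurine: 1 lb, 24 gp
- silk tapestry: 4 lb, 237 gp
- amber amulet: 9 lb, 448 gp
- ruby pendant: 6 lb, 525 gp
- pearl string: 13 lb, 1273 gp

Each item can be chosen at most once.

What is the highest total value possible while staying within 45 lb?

4060

Density check — jade mask 98.00, pearl string 97.92, ruby pendant 87.50, sapphire brooch 81.71 are the best per lb.
Taking jade mask + sapphire brooch + ancient tome + ruby pendant + pearl string: 45 lb used, 4060 in value.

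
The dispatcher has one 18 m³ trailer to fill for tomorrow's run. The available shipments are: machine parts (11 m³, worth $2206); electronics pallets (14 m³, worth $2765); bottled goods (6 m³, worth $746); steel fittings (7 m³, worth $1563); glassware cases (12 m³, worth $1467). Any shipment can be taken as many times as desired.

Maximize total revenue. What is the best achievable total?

The ratio heuristic lands on 2×steel fittings (3126) but leaves 4 m³ idle.
Dropping steel fittings frees 7 m³; slotting in machine parts (11 m³) lifts the total to 3769 at 18 m³.
That's the maximum — no swap from here does better than 3769.

3769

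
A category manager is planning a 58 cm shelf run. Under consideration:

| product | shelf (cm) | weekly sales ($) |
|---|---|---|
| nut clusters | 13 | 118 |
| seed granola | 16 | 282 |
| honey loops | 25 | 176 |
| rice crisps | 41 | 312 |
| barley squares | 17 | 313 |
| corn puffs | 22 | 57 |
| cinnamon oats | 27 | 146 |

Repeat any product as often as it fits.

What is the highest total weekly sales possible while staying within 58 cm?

939

Best packing: 3×barley squares — 51 cm, 939 total.
That's the maximum — no swap from here does better than 939.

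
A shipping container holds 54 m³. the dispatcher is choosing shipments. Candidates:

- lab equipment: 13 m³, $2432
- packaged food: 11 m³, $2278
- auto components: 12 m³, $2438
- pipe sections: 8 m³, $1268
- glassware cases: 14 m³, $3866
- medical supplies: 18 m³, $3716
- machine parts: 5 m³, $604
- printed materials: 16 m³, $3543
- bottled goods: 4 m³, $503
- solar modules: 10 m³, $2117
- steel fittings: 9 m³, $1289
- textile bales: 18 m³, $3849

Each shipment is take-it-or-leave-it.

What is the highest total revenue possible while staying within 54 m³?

12270

A density-first pass picks glassware cases + printed materials + bottled goods + textile bales — 11761 at 52 m³.
Replace printed materials and bottled goods with auto components + solar modules: the trade gains 509 net, giving 12270 at 54 m³.
Every other selection either busts 54 m³ or fails to beat 12270.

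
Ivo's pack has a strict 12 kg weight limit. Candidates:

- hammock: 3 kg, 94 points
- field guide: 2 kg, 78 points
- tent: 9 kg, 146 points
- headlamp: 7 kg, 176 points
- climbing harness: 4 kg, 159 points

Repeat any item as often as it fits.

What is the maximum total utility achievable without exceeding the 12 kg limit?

477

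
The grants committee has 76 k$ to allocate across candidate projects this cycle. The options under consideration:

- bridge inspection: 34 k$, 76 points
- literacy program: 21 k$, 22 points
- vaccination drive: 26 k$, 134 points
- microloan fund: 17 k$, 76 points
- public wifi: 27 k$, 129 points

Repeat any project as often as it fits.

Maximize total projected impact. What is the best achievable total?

344

By projected impact per k$: vaccination drive 5.15, public wifi 4.78, microloan fund 4.47, bridge inspection 2.24 lead.
Best packing: 2×vaccination drive + microloan fund — 69 k$, 344 total.
No other feasible combination exceeds 344.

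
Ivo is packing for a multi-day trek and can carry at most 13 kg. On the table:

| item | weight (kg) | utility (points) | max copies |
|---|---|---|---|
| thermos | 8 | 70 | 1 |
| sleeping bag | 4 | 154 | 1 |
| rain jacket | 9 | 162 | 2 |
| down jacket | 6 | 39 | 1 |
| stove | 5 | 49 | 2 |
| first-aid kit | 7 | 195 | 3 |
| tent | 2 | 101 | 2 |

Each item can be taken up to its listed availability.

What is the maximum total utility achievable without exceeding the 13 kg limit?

Greedy by ratio would take sleeping bag + stove + 2×tent: 13 kg used, total 405.
Dropping stove and tent frees 7 kg; slotting in first-aid kit (7 kg) lifts the total to 450 at 13 kg.

450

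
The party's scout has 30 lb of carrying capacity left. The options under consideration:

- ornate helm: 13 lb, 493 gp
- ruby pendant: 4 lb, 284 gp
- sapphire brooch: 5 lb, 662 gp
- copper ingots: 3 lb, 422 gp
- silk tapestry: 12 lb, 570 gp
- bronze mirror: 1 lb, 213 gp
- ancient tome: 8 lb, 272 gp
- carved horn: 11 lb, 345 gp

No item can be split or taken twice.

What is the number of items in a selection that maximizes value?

Optimal total is 2151.
For example ruby pendant + sapphire brooch + copper ingots + silk tapestry + bronze mirror achieves it, using 25 lb.
Every optimal selection uses 5 items.

5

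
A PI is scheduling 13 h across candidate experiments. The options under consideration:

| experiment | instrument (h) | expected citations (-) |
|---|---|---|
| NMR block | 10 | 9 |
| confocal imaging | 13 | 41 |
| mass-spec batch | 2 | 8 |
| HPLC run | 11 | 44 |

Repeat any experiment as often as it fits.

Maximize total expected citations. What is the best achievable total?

Density check — mass-spec batch 4.00, HPLC run 4.00, confocal imaging 3.15, NMR block 0.90 are the best per h.
Greedy by ratio would take 6×mass-spec batch: 12 h used, total 48.
The 10 h tied up in 5×mass-spec batch is better spent on HPLC run — total rises to 52 (13 h).
No other feasible combination exceeds 52.

52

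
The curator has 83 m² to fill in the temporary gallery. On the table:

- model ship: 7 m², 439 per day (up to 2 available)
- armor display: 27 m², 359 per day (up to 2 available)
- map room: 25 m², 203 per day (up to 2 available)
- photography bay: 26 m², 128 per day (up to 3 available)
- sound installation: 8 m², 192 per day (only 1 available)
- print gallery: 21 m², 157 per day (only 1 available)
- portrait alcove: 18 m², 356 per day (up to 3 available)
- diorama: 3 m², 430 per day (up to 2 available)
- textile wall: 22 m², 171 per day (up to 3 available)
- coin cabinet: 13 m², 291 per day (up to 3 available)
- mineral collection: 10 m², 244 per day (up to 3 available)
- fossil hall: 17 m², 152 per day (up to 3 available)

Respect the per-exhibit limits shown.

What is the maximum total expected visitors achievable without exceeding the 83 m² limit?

3117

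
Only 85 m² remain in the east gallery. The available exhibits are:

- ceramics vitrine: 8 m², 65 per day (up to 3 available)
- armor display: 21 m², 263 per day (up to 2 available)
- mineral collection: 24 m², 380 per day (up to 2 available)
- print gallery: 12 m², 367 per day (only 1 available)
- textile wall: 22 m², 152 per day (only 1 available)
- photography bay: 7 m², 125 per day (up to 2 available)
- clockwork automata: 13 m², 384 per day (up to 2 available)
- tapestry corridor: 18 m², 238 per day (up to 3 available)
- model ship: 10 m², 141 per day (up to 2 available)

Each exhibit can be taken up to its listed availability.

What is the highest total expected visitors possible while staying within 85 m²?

1830

Ranking by ratio (expected visitors/m²): print gallery 30.58, clockwork automata 29.54, photography bay 17.86.
Best packing: ceramics vitrine + mineral collection + print gallery + 2×photography bay + 2×clockwork automata — 84 m², 1830 total.
That's the maximum — no swap from here does better than 1830.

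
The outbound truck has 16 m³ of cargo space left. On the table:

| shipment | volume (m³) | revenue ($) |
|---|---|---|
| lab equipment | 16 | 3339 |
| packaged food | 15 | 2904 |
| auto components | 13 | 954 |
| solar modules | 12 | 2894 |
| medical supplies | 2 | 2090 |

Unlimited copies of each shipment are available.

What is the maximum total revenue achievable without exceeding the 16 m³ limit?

16720

Best packing: 8×medical supplies — 16 m³, 16720 total.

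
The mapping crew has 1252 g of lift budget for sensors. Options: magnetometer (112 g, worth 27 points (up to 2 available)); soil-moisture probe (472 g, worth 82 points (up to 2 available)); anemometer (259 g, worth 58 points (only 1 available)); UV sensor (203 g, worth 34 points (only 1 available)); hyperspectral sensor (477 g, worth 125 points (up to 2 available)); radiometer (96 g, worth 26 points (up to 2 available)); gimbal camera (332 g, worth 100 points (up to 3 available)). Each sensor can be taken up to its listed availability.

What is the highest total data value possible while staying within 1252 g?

354

Greedy by ratio would take 2×radiometer + 3×gimbal camera: 1188 g used, total 352.
The 192 g tied up in 2×radiometer is better spent on 2×magnetometer — total rises to 354 (1220 g).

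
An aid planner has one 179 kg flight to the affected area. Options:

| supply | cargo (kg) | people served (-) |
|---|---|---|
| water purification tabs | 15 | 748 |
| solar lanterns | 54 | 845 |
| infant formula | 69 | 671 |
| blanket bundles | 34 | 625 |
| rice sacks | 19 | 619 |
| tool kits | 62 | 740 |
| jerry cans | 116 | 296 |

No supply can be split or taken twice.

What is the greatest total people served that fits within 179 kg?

A density-first pass picks water purification tabs + solar lanterns + blanket bundles + rice sacks — 2837 at 122 kg.
Dropping rice sacks frees 19 kg; slotting in tool kits (62 kg) lifts the total to 2958 at 165 kg.

2958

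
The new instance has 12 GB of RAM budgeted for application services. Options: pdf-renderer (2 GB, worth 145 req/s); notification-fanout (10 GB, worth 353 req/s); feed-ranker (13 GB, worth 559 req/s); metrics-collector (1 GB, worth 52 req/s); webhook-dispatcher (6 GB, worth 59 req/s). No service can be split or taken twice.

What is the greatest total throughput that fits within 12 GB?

498

Filling by ratio: pdf-renderer + metrics-collector + webhook-dispatcher for 256, with 3 GB left unused.
The 7 GB tied up in metrics-collector and webhook-dispatcher is better spent on notification-fanout — total rises to 498 (12 GB).
An exhaustive check of the 32 subsets confirms 498.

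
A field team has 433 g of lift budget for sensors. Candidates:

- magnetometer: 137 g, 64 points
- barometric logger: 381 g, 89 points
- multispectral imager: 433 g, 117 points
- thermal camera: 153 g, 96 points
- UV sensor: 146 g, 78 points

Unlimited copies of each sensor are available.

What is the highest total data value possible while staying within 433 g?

224

By data value per g: thermal camera 0.63, UV sensor 0.53, magnetometer 0.47 lead.
Taking the top-ratio sensors first gives 2×thermal camera for 192 (306 g).
Replace thermal camera with 2×magnetometer: the trade gains 32 net, giving 224 at 427 g.
No other feasible combination exceeds 224.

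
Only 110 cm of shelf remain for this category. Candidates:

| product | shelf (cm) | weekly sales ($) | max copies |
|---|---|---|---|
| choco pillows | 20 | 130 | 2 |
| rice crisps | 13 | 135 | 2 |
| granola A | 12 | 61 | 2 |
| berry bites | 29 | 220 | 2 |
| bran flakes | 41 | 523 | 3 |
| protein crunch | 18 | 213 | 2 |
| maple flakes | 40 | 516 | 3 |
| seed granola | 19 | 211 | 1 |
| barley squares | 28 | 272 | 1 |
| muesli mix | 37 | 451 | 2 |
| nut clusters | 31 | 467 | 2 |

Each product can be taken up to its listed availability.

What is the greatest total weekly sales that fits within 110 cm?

1457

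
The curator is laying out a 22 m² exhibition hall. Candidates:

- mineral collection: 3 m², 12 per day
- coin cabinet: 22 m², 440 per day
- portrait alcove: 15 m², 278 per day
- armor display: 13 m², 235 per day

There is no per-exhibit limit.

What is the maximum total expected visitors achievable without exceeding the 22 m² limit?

440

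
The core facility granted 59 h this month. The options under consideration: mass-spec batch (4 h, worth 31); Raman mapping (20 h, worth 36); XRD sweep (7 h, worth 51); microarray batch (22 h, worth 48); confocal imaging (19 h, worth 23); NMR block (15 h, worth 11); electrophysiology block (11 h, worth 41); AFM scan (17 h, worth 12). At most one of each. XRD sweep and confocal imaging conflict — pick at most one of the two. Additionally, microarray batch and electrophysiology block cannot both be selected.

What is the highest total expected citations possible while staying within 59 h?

171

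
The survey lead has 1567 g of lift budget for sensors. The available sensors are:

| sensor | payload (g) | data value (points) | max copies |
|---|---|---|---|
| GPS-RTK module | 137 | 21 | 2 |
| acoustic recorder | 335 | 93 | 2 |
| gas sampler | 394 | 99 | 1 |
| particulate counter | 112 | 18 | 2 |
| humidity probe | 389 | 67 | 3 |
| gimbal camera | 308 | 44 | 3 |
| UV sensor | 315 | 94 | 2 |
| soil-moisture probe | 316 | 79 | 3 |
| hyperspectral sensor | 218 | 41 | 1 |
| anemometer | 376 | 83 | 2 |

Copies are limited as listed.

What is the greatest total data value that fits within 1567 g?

415

2×acoustic recorder + 2×UV sensor + hyperspectral sensor uses 1518 of the 1567 g and totals 415.
The spare 49 g is too small for any remaining sensor, and no exchange beats 415.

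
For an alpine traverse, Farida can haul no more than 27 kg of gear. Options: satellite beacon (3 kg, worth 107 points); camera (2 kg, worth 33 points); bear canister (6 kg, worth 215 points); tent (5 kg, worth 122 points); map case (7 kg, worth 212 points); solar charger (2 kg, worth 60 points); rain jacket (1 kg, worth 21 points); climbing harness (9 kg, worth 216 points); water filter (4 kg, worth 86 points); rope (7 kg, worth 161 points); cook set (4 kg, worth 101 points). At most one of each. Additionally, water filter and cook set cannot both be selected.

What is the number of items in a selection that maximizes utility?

6

Optimal total is 817.
One optimal bundle: satellite beacon + bear canister + tent + map case + solar charger + cook set (27 kg).
Any selection reaching 817 contains exactly 6 items.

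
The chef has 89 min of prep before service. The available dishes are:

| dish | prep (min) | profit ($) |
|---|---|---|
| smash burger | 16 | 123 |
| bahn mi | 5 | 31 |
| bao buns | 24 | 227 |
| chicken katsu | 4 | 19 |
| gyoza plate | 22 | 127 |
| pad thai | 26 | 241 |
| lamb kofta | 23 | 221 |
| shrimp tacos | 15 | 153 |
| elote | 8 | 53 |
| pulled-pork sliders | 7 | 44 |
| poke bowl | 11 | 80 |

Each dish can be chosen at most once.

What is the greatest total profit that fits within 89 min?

By profit per min: shrimp tacos 10.20, lamb kofta 9.61, bao buns 9.46 lead.
The ratio ordering already packs tightly: bao buns + pad thai + lamb kofta + shrimp tacos, 88 min, 842.
No other feasible combination exceeds 842.

842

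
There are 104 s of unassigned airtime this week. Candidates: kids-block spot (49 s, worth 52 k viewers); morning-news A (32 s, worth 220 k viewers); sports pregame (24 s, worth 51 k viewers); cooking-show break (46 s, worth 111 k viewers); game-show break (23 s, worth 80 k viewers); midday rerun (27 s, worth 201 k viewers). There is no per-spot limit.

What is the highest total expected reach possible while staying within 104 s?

Taking game-show break + 3×midday rerun: 104 s used, 683 in expected reach.
Every other selection either busts 104 s or fails to beat 683.

683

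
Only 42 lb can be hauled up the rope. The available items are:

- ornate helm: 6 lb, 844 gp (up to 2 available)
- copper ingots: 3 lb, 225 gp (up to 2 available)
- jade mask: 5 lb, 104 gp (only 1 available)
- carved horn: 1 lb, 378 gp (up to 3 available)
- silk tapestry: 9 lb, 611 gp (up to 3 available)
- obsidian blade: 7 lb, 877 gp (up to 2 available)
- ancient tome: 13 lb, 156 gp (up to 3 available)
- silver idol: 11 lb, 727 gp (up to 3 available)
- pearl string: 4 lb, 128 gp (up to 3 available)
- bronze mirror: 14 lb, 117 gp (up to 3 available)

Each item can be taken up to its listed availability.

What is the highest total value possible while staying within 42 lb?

5412

Greedy by ratio would take 2×ornate helm + 2×copper ingots + 3×carved horn + 2×obsidian blade + pearl string: 39 lb used, total 5154.
Replace copper ingots and pearl string with silk tapestry: the trade gains 258 net, giving 5412 at 41 lb.
The spare 1 lb is too small for any remaining item, and no exchange beats 5412.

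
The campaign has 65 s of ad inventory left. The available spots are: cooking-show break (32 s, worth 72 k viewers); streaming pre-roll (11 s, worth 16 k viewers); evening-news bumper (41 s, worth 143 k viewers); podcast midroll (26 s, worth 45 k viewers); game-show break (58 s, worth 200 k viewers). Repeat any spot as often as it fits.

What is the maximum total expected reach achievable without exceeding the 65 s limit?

200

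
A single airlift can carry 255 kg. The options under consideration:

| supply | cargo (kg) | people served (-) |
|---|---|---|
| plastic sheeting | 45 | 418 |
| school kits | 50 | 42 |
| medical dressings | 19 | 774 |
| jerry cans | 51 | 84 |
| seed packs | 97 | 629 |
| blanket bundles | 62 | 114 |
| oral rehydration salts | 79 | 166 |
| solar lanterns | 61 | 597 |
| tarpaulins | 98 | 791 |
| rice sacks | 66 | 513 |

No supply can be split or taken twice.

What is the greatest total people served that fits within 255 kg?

2675

Filling by ratio: plastic sheeting + medical dressings + solar lanterns + tarpaulins for 2580, with 32 kg left unused.
The 45 kg tied up in plastic sheeting is better spent on rice sacks — total rises to 2675 (244 kg).
Next best is plastic sheeting + medical dressings + solar lanterns + tarpaulins at 2580 (223 kg) — short by 95.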